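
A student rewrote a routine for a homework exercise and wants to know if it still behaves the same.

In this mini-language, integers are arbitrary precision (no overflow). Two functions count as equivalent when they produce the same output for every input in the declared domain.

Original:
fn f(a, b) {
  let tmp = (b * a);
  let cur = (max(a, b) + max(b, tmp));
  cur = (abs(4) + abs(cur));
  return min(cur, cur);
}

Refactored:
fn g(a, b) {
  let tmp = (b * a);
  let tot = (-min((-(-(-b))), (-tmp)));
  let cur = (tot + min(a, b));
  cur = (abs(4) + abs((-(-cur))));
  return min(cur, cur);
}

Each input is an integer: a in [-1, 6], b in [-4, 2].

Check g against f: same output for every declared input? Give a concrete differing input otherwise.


Not equivalent: a=-1, b=-4 separates them (7 vs 4).
f: tmp becomes 4; next cur becomes 3; next cur becomes 7; next final value 7
g: tmp becomes 4; next tot becomes 4; next cur becomes 0; next cur becomes 4; next final value 4
verdict: not equivalent; witness: a=-1, b=-4


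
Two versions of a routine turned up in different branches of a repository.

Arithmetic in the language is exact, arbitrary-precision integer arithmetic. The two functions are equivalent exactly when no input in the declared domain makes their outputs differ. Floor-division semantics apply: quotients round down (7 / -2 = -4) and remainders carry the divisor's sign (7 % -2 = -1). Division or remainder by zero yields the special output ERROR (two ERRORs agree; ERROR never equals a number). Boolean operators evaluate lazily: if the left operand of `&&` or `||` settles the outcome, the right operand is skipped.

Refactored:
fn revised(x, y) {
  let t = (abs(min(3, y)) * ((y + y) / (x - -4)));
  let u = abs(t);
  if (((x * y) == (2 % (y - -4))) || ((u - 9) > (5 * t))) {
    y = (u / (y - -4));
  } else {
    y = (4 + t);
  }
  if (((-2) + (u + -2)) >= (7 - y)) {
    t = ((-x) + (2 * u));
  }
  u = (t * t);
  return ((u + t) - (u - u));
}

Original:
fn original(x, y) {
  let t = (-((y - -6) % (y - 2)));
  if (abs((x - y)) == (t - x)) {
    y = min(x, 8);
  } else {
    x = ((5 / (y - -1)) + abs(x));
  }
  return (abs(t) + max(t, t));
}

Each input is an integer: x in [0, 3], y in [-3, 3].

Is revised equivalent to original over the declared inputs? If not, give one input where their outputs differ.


Run the pair on x=0, y=-3.
original: t := 2 | (abs((x - y)) == (t - x)): false | x := -3 | result 4
revised: t := -6 | u := 6 | (((x * y) == (2 % (y - -4))) || ((u - 9) > (5 * t))): true | y := 6 | (((-2) + (u + -2)) >= (7 - y)): true | t := 12 | u := 144 | result 156
4 != 156, so the rewrite changes behavior.
verdict: not equivalent; witness: x=0, y=-3


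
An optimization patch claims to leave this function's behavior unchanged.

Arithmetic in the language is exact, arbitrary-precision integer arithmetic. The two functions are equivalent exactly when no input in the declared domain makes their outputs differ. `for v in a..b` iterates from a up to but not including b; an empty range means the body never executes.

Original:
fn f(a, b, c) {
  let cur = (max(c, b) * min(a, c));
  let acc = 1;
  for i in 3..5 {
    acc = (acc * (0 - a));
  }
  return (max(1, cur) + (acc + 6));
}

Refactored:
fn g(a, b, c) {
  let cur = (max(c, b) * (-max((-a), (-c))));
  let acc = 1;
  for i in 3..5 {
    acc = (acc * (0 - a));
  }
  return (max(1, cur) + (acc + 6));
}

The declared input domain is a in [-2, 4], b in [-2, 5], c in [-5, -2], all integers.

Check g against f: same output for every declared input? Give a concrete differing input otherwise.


Side by side, the visible changes include: min/max/abs usage differs.
Tracing a=-1, b=-2, c=-5: f: cur = 10; acc = 1; [i=3]; acc = 1; [i=4]; acc = 1; return 17 | g: cur = 10; acc = 1; [i=3]; acc = 1; [i=4]; acc = 1; return 17 — matching result 17.
Every one of the 224 inputs gives matching results.
verdict: equivalent


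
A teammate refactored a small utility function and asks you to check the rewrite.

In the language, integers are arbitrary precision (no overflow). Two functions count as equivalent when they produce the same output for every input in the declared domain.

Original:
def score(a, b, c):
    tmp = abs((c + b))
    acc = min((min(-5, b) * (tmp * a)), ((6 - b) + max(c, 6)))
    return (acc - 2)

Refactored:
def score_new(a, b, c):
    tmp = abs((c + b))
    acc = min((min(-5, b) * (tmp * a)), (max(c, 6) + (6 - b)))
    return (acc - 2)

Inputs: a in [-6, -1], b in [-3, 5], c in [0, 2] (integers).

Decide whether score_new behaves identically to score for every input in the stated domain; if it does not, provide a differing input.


This is a faithful refactor — same computation, different form, but the computed results match everywhere.
One worked example (a=-4, b=-2, c=2) — score: tmp := 0 | acc := 0 | result -2; score_new: tmp := 0 | acc := 0 | result -2; agreement on -2.
Every one of the 162 inputs gives matching results.
verdict: equivalent


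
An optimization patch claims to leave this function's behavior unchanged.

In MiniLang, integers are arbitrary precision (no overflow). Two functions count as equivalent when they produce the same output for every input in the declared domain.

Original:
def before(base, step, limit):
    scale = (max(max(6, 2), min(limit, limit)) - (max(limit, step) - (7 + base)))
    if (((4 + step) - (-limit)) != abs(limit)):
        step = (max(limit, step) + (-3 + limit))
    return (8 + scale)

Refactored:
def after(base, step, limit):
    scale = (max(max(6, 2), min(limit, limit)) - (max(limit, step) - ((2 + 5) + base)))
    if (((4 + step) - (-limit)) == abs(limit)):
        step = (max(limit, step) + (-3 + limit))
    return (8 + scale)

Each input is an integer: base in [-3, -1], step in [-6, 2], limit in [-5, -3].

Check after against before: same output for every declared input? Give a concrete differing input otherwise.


Equivalent. The edit looks behavioral (`(((4 + step) - (-limit)) != abs(limit))` became `(((4 + step) - (-limit)) == abs(limit))`), but over these ranges it never changes the outcome.
An exhaustive pass over the 81 declared inputs shows identical outputs.
One worked example (base=-1, step=0, limit=-5) — before: scale = 12; (((4 + step) - (-limit)) != abs(limit)) -> true; step = -8; return 20; after: scale = 12; (((4 + step) - (-limit)) == abs(limit)) -> false; return 20; agreement on 20.
verdict: equivalent


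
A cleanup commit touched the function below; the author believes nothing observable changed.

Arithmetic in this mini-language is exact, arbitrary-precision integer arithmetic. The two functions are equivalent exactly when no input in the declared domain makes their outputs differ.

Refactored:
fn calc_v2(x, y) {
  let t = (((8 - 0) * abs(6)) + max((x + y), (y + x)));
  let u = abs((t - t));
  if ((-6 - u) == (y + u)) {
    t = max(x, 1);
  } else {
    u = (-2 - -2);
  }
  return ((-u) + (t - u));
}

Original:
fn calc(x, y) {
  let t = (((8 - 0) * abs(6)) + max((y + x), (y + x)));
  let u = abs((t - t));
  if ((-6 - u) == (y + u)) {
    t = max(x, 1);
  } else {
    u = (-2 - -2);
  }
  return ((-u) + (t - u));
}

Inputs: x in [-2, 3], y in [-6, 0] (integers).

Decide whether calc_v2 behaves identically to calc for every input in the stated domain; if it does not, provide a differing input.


Differences: same computation, different form — yet all 42 inputs agree.
verdict: equivalent


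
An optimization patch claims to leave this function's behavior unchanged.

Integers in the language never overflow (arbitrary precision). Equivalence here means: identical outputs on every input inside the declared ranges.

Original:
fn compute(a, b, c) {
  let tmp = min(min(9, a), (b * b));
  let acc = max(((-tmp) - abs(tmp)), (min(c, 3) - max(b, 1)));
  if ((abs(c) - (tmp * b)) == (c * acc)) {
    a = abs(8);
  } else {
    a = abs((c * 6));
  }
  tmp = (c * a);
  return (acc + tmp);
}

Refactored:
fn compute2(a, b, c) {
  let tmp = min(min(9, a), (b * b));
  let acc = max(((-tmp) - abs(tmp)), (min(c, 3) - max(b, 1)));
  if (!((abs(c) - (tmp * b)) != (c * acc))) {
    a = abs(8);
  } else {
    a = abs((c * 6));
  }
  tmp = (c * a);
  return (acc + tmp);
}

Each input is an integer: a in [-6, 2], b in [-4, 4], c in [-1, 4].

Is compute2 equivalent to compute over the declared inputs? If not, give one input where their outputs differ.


Differences: comparison usage differs, plus boolean connective usage differs — yet all 486 inputs agree.
verdict: equivalent


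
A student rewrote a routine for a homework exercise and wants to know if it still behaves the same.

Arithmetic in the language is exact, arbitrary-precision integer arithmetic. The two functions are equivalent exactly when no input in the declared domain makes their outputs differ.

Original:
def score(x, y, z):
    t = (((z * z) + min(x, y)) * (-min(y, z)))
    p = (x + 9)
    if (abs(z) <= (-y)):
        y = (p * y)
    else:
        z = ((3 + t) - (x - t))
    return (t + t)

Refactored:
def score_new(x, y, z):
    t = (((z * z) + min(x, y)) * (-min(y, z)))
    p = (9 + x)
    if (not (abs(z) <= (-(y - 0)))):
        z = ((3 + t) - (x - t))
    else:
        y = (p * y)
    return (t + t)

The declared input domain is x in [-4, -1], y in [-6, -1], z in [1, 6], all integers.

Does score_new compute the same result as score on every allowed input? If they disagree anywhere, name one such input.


Reading the diff, among the changes: boolean connective usage differs, plus constant usage differs, plus arithmetic usage differs.
Tracing x=-4, y=-6, z=4: score: t := 60 | p := 5 | (abs(z) <= (-y)): true | y := -30 | result 120 | score_new: t := 60 | p := 5 | (not (abs(z) <= (-(y - 0)))): false | y := -30 | result 120 — matching result 120.
An exhaustive pass over the 144 declared inputs shows identical outputs.
verdict: equivalent


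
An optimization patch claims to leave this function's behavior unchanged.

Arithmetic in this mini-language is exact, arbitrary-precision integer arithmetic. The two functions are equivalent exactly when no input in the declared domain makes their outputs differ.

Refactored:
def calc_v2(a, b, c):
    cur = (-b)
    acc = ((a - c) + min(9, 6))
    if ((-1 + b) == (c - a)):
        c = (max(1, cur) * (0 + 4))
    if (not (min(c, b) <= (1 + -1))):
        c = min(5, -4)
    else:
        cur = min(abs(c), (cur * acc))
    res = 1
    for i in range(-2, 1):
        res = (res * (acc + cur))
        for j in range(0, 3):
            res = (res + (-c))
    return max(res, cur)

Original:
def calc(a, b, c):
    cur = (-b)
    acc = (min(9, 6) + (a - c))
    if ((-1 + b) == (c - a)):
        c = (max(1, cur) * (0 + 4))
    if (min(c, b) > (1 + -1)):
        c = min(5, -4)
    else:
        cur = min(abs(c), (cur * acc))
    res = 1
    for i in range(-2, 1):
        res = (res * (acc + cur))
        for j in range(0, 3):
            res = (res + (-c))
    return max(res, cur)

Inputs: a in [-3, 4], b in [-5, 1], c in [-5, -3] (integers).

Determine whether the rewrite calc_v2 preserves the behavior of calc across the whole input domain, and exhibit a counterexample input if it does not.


This is a faithful refactor — comparison usage differs, plus boolean connective usage differs, but the computed results match everywhere.
One worked example (a=3, b=1, c=-5) — calc: cur=-1, then acc=14, then ((-1 + b) == (c - a)) is false, then (min(c, b) > (1 + -1)) is false, then cur=-14, then res=1, then (i=-2), then res=0, then (j=0), then res=5, then (j=1), then res=10, then (j=2), then res=15, then (i=-1), then res=0, then (j=0), then res=5, then (j=1), then res=10, then (j=2), then res=15, then (i=0), then res=0, then (j=0), then res=5, then (j=1), then res=10, then (j=2), then res=15, then returns 15; calc_v2: cur=-1, then acc=14, then ((-1 + b) == (c - a)) is false, then (not (min(c, b) <= (1 + -1))) is false, then cur=-14, then res=1, then (i=-2), then res=0, then (j=0), then res=5, then (j=1), then res=10, then (j=2), then res=15, then (i=-1), then res=0, then (j=0), then res=5, then (j=1), then res=10, then (j=2), then res=15, then (i=0), then res=0, then (j=0), then res=5, then (j=1), then res=10, then (j=2), then res=15, then returns 15; agreement on 15.
Across all 168 domain points the two functions coincide.
verdict: equivalent


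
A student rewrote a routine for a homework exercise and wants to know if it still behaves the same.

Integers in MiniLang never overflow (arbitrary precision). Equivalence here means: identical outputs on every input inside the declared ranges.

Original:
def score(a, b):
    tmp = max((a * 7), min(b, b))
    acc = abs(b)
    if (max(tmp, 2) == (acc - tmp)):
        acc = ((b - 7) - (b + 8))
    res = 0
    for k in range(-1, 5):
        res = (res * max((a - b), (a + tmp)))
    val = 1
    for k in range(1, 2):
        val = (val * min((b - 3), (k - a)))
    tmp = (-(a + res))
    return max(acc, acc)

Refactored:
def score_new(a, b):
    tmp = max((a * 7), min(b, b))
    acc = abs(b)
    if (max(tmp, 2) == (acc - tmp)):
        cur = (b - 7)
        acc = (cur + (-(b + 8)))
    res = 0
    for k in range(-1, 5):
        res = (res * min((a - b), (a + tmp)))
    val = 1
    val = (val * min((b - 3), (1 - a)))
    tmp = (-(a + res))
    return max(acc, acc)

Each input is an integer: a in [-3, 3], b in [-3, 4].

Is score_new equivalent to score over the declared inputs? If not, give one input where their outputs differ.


Equivalent. The edit looks behavioral (`max((a - b), (a + tmp))` became `min((a - b), (a + tmp))`), but over these ranges it never changes the outcome.
Every one of the 56 inputs gives matching results.
Spot check at a=3, b=-1 — score: tmp becomes 21; next acc becomes 1; next (max(tmp, 2) == (acc - tmp)) evaluates to false; next res becomes 0; next at k=-1:; next res becomes 0; next at k=0:; next res becomes 0; next at k=1:; next res becomes 0; next at k=2:; next res becomes 0; next at k=3:; next res becomes 0; next at k=4:; next res becomes 0; next val becomes 1; next at k=1:; next val becomes -4; next tmp becomes -3; next final value 1. score_new: tmp becomes 21; next acc becomes 1; next (max(tmp, 2) == (acc - tmp)) evaluates to false; next res becomes 0; next at k=-1:; next res becomes 0; next at k=0:; next res becomes 0; next at k=1:; next res becomes 0; next at k=2:; next res becomes 0; next at k=3:; next res becomes 0; next at k=4:; next res becomes 0; next val becomes 1; next val becomes -4; next tmp becomes -3; next final value 1. Both give 1.
verdict: equivalent


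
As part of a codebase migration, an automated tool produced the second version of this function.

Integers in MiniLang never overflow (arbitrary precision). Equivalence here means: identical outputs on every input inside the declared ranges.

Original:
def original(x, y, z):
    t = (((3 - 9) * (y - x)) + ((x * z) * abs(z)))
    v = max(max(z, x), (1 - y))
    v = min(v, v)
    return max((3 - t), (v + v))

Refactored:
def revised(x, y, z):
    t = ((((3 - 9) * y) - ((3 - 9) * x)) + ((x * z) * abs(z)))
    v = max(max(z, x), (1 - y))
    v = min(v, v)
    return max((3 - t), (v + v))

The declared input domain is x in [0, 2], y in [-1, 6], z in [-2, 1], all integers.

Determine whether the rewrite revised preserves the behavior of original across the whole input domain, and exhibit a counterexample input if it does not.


Changes here: constant usage differs; arithmetic usage differs; the full 96-point sweep finds no disagreement.
verdict: equivalent


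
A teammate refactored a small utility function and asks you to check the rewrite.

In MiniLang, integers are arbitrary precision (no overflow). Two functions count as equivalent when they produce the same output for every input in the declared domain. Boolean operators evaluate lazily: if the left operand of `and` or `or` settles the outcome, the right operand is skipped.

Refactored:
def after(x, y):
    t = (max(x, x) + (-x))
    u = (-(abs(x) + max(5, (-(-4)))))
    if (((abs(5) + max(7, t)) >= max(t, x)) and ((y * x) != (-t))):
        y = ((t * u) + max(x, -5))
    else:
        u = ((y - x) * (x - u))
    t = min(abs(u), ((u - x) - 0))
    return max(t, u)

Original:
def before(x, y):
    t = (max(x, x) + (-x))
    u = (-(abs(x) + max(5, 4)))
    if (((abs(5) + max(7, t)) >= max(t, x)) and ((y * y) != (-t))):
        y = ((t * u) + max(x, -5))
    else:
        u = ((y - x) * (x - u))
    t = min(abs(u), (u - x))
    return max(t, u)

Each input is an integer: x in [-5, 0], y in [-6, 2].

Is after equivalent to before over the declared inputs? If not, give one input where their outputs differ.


There is a counterexample at x=0, y=-6: -5 on one side, -30 on the other.
before: t becomes 0; next u becomes -5; next (((abs(5) + max(7, t)) >= max(t, x)) and ((y * y) != (-t))) evaluates to true; next y becomes 0; next t becomes -5; next final value -5
after: t becomes 0; next u becomes -5; next (((abs(5) + max(7, t)) >= max(t, x)) and ((y * x) != (-t))) evaluates to false; next u becomes -30; next t becomes -30; next final value -30
verdict: not equivalent; witness: x=0, y=-6


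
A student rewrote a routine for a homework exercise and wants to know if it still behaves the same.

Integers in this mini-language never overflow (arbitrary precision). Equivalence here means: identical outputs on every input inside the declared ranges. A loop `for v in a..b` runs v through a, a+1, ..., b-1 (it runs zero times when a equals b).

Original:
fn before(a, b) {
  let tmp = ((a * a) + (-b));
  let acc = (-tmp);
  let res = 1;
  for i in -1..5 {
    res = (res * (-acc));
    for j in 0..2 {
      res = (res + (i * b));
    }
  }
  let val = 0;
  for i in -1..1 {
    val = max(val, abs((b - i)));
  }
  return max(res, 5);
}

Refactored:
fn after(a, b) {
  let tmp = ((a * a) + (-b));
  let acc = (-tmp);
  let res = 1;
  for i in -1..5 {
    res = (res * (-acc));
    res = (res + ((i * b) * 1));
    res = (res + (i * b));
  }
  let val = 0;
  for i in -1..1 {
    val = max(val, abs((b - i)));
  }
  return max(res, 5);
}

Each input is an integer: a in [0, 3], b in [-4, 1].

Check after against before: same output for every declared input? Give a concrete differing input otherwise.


Differences: local variable names differ; and loop structure differs; and constant usage differs; and arithmetic usage differs — yet all 24 inputs agree.
verdict: equivalent


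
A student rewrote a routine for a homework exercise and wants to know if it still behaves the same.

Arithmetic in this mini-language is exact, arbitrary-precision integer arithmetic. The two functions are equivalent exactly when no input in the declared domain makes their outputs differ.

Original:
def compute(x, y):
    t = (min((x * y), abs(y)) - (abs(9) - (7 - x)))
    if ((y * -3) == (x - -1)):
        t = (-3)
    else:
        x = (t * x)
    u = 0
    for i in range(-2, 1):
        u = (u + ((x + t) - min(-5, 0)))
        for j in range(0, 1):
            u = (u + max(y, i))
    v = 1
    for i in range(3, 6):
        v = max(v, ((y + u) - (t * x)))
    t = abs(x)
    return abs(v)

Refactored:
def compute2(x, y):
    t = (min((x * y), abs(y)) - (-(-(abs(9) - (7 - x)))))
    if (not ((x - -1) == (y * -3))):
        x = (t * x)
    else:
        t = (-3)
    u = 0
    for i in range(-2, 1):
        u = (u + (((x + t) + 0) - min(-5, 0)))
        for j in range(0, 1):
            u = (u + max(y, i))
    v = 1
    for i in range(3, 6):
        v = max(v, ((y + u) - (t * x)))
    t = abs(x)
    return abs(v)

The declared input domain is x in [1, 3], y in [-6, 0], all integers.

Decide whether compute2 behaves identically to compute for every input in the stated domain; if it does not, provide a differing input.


Side by side, the visible changes include: arithmetic usage differs; also constant usage differs; also boolean connective usage differs.
One worked example (x=2, y=-2) — compute: t becomes -8; next ((y * -3) == (x - -1)) evaluates to false; next x becomes -16; next u becomes 0; next at i=-2:; next u becomes -19; next at j=0:; next u becomes -21; next at i=-1:; next u becomes -40; next at j=0:; next u becomes -41; next at i=0:; next u becomes -60; next at j=0:; next u becomes -60; next v becomes 1; next at i=3:; next v becomes 1; next at i=4:; next v becomes 1; next at i=5:; next v becomes 1; next t becomes 16; next final value 1; compute2: t becomes -8; next (not ((x - -1) == (y * -3))) evaluates to true; next x becomes -16; next u becomes 0; next at i=-2:; next u becomes -19; next at j=0:; next u becomes -21; next at i=-1:; next u becomes -40; next at j=0:; next u becomes -41; next at i=0:; next u becomes -60; next at j=0:; next u becomes -60; next v becomes 1; next at i=3:; next v becomes 1; next at i=4:; next v becomes 1; next at i=5:; next v becomes 1; next t becomes 16; next final value 1; agreement on 1.
Across all 21 domain points the two functions coincide.
verdict: equivalent


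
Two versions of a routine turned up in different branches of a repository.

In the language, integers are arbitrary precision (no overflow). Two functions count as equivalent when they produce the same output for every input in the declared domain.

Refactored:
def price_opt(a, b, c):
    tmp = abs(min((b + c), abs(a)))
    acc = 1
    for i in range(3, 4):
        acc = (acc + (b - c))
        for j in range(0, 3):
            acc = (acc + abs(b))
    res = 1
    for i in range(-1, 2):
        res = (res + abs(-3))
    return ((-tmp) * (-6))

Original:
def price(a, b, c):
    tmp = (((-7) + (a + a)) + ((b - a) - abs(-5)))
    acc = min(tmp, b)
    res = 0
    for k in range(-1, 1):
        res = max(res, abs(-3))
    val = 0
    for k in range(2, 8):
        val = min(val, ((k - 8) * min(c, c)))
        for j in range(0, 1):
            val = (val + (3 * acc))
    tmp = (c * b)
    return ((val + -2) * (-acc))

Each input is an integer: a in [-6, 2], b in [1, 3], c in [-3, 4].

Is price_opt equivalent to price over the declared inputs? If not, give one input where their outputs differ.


There is a counterexample at a=-6, b=1, c=-3: -5236 on one side, 12 on the other.
price: tmp = -17; acc = -17; res = 0; [k=-1]; res = 3; [k=0]; res = 3; val = 0; [k=2]; val = 0; [j=0]; val = -51; [k=3]; val = -51; [j=0]; val = -102; [k=4]; val = -102; [j=0]; val = -153; [k=5]; val = -153; [j=0]; val = -204; [k=6]; val = -204; [j=0]; val = -255; [k=7]; val = -255; [j=0]; val = -306; tmp = -3; return -5236
price_opt: tmp = 2; acc = 1; [i=3]; acc = 5; [j=0]; acc = 6; [j=1]; acc = 7; [j=2]; acc = 8; res = 1; [i=-1]; res = 4; [i=0]; res = 7; [i=1]; res = 10; return 12
verdict: not equivalent; witness: a=-6, b=1, c=-3


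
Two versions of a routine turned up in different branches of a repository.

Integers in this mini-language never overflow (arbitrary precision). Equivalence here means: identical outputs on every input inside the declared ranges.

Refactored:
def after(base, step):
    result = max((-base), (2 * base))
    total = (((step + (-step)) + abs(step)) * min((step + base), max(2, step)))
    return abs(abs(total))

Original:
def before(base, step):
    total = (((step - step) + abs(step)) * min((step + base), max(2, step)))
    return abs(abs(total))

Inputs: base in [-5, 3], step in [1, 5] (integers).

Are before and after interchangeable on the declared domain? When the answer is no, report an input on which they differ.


Equivalent. Among the additions is an assignment to `result` whose value nothing reads, and its value is discarded.
Sweeping the whole domain (45 inputs) finds no disagreement.
As a probe, take base=-1, step=1: before runs total becomes 0; next final value 0; after runs result becomes 1; next total becomes 0; next final value 0; both end at 0.
verdict: equivalent


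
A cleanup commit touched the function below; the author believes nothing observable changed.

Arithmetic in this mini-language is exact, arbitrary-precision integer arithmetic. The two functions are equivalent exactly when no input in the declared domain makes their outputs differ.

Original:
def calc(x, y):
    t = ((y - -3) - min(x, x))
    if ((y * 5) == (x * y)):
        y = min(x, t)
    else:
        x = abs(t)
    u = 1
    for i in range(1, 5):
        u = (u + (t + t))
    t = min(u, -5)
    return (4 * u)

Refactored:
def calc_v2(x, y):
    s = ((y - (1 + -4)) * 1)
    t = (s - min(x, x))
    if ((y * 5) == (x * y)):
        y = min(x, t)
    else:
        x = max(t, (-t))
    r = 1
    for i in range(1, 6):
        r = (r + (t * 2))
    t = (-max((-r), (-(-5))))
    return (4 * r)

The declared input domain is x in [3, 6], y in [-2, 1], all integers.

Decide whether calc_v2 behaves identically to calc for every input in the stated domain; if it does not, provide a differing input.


Try x=3, y=-2.
calc: t := -2 | ((y * 5) == (x * y)): false | x := 2 | u := 1 | iter i=1: | u := -3 | iter i=2: | u := -7 | iter i=3: | u := -11 | iter i=4: | u := -15 | t := -15 | result -60
calc_v2: s := 1 | t := -2 | ((y * 5) == (x * y)): false | x := 2 | r := 1 | iter i=1: | r := -3 | iter i=2: | r := -7 | iter i=3: | r := -11 | iter i=4: | r := -15 | iter i=5: | r := -19 | t := -19 | result -76
-60 against -76: the behavior changed.
verdict: not equivalent; witness: x=3, y=-2


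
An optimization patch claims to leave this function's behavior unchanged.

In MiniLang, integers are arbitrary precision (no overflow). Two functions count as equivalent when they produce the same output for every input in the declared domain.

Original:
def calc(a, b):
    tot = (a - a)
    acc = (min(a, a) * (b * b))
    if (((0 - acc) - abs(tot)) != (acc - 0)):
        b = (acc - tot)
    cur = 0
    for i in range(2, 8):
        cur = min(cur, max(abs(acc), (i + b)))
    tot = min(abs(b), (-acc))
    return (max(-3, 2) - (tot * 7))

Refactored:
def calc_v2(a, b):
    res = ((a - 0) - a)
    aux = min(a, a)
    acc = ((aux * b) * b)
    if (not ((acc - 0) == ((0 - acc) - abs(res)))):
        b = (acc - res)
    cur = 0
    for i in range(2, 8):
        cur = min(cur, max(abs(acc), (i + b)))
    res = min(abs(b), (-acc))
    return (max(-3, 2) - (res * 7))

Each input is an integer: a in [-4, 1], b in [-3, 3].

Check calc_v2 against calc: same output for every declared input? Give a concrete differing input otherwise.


Although local variable names differ, arithmetic usage differs, comparison usage differs, statement counts differ, constant usage differs, boolean connective usage differs, 42/42 inputs agree.
verdict: equivalent


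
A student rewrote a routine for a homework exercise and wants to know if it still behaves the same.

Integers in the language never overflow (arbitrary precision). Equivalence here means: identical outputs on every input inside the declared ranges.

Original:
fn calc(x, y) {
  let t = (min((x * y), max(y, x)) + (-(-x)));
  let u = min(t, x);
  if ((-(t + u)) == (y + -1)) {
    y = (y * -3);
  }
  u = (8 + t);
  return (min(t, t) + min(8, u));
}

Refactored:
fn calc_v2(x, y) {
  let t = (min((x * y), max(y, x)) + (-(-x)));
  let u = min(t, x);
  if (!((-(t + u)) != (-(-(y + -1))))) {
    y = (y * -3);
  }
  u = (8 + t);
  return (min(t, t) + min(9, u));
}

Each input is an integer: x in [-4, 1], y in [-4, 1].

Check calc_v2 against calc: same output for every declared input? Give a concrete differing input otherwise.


There is a counterexample at x=1, y=0: 9 on one side, 10 on the other.
calc: t = 1; u = 1; ((-(t + u)) == (y + -1)) -> false; u = 9; return 9
calc_v2: t = 1; u = 1; (!((-(t + u)) != (-(-(y + -1))))) -> false; u = 9; return 10
verdict: not equivalent; witness: x=1, y=0


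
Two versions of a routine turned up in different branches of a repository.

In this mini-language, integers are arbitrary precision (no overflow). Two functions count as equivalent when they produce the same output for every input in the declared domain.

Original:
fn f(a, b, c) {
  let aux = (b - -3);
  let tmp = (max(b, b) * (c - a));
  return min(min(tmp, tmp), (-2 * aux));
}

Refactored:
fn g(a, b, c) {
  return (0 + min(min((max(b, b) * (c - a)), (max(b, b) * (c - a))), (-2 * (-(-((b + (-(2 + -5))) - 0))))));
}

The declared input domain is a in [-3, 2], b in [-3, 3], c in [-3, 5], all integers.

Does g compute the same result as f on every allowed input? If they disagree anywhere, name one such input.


The two versions differ — the changes include arithmetic usage differs, and constant usage differs, and local variable names differ, and min/max/abs usage differs, and statement counts differ.
As a probe, take a=0, b=-3, c=-3: f runs aux = 0; tmp = 9; return 0; g runs return 0; both end at 0.
An exhaustive pass over the 378 declared inputs shows identical outputs.
verdict: equivalent


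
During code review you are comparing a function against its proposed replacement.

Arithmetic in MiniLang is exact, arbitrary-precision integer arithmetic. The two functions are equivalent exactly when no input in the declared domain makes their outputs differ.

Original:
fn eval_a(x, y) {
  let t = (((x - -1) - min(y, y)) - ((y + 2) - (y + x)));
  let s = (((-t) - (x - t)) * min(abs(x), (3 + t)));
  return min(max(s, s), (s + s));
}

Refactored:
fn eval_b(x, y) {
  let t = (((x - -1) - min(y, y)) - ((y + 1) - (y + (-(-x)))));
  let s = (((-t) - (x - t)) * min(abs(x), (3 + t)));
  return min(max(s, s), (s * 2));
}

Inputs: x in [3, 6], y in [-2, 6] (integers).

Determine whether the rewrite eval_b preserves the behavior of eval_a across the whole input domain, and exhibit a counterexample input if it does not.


Evaluate both at x=3, y=6.
eval_a: t := -1 | s := -6 | result -12
eval_b: t := 0 | s := -9 | result -18
-12 != -18, so the rewrite changes behavior.
verdict: not equivalent; witness: x=3, y=6


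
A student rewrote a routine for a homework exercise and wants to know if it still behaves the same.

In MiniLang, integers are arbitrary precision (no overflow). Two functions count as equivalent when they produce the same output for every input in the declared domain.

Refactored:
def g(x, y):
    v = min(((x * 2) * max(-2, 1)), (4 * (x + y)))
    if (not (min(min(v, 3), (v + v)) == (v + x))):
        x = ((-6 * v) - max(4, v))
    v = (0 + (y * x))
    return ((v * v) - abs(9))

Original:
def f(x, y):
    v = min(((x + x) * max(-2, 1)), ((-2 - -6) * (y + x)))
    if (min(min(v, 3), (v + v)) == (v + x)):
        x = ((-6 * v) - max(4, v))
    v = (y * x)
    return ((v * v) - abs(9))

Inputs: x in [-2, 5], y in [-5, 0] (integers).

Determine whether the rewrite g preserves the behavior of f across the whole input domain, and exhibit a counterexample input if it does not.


There is a counterexample at x=-2, y=-5: 91 on one side, 672391 on the other.
f: v := -28 | (min(min(v, 3), (v + v)) == (v + x)): false | v := 10 | result 91
g: v := -28 | (not (min(min(v, 3), (v + v)) == (v + x))): true | x := 164 | v := -820 | result 672391
verdict: not equivalent; witness: x=-2, y=-5


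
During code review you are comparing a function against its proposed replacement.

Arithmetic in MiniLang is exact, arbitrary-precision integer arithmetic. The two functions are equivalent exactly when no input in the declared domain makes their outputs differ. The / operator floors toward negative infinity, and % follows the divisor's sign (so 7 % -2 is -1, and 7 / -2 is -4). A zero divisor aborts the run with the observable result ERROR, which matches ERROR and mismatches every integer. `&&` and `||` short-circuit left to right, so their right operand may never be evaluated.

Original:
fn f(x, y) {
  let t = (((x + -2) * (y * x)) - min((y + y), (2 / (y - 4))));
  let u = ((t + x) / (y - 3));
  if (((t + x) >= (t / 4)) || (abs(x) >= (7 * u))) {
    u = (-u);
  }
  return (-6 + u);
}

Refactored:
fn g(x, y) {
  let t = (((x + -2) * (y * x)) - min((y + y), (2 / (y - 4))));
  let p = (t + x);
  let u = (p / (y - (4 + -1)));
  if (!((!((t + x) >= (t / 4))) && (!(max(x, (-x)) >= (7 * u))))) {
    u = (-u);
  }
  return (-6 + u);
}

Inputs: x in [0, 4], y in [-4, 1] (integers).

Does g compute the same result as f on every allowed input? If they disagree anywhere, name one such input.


Side by side, the visible changes include: constant usage differs; also boolean connective usage differs; also arithmetic usage differs; also min/max/abs usage differs; also local variable names differ; also statement counts differ.
As a probe, take x=0, y=-1: f runs t becomes 2; next u becomes -1; next (((t + x) >= (t / 4)) || (abs(x) >= (7 * u))) evaluates to true; next u becomes 1; next final value -5; g runs t becomes 2; next p becomes 2; next u becomes -1; next (!((!((t + x) >= (t / 4))) && (!(max(x, (-x)) >= (7 * u))))) evaluates to true; next u becomes 1; next final value -5; both end at -5.
An exhaustive pass over the 30 declared inputs shows identical outputs.
verdict: equivalent


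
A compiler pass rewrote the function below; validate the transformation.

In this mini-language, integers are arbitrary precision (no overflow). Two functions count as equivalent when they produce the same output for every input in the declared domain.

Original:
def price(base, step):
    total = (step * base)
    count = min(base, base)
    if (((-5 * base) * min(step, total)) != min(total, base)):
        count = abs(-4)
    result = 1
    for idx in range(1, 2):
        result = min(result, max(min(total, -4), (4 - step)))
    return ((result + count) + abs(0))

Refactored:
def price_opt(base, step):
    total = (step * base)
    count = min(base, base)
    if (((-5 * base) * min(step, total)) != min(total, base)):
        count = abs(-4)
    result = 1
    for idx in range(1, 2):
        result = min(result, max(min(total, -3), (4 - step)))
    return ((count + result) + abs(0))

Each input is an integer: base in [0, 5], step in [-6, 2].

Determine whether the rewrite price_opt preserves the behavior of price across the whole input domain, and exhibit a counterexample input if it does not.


The suspicious edit (`-4` became `-3`) never changes the result for any input inside the declared domain.
Spot check at base=4, step=1 — price: total=4, then count=4, then (((-5 * base) * min(step, total)) != min(total, base)) is true, then count=4, then result=1, then (idx=1), then result=1, then returns 5. price_opt: total=4, then count=4, then (((-5 * base) * min(step, total)) != min(total, base)) is true, then count=4, then result=1, then (idx=1), then result=1, then returns 5. Both give 5.
Every one of the 54 inputs gives matching results.
verdict: equivalent


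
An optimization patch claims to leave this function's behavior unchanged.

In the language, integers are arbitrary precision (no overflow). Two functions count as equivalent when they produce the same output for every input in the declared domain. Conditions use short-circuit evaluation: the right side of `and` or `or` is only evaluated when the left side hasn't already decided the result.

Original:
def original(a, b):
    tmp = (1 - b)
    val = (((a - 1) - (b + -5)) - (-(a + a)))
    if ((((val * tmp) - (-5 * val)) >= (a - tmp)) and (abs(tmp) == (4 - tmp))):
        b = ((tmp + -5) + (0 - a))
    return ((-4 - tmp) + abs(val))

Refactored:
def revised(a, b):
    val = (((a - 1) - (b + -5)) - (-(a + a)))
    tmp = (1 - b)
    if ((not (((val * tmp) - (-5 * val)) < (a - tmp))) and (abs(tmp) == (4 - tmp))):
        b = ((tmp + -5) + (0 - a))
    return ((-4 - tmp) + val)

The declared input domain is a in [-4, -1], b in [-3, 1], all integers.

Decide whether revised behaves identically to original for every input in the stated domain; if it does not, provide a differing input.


The rewrite breaks on a=-4, b=-3, where the results are -3 and -13.
original: tmp becomes 4; next val becomes -5; next ((((val * tmp) - (-5 * val)) >= (a - tmp)) and (abs(tmp) == (4 - tmp))) evaluates to false; next final value -3
revised: val becomes -5; next tmp becomes 4; next ((not (((val * tmp) - (-5 * val)) < (a - tmp))) and (abs(tmp) == (4 - tmp))) evaluates to false; next final value -13
verdict: not equivalent; witness: a=-4, b=-3


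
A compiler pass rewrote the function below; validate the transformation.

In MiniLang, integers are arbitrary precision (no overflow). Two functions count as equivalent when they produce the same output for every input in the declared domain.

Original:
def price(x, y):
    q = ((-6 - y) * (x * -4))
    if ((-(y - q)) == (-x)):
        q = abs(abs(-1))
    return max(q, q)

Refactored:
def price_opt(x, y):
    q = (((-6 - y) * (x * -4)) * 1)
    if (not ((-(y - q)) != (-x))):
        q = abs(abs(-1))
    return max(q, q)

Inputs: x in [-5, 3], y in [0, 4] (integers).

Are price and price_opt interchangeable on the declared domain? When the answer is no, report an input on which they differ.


Behavior is preserved: although comparison usage differs, and boolean connective usage differs, and arithmetic usage differs, and constant usage differs, the outputs never diverge.
Tracing x=-1, y=2: price: q becomes -32; next ((-(y - q)) == (-x)) evaluates to false; next final value -32 | price_opt: q becomes -32; next (not ((-(y - q)) != (-x))) evaluates to false; next final value -32 — matching result -32.
Across all 45 domain points the two functions coincide.
verdict: equivalent


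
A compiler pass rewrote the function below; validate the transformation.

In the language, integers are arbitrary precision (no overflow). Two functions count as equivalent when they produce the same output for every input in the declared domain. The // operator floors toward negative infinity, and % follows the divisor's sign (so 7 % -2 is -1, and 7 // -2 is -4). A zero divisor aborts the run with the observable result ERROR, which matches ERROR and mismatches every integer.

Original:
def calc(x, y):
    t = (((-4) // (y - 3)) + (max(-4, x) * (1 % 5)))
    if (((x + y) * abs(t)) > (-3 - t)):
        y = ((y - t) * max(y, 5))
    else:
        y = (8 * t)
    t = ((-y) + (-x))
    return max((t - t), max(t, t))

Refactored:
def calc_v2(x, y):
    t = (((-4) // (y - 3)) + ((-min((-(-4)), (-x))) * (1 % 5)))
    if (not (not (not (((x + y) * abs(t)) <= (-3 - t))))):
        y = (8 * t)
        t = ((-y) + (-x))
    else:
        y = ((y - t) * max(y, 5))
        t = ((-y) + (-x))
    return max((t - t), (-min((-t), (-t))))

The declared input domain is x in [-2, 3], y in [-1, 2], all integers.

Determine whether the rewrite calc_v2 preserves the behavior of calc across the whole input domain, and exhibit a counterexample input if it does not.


x=-2, y=-1 yields 10 from calc but 2 from calc_v2.
verdict: not equivalent; witness: x=-2, y=-1


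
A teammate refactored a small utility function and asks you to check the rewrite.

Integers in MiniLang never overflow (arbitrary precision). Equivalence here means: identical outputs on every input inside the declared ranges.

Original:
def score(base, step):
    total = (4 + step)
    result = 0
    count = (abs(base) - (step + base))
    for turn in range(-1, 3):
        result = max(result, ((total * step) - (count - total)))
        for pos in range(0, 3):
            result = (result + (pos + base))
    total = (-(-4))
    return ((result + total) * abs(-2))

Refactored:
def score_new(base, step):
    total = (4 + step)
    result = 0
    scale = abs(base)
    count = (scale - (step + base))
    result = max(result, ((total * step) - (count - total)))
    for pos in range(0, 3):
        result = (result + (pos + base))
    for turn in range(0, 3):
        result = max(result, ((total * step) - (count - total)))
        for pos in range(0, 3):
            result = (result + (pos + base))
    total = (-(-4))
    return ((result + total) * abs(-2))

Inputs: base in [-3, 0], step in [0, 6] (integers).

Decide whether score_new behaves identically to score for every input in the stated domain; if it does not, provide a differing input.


Differences: statement counts differ; and arithmetic usage differs; and min/max/abs usage differs; and local variable names differ; and loop structure differs — yet all 28 inputs agree.
verdict: equivalent


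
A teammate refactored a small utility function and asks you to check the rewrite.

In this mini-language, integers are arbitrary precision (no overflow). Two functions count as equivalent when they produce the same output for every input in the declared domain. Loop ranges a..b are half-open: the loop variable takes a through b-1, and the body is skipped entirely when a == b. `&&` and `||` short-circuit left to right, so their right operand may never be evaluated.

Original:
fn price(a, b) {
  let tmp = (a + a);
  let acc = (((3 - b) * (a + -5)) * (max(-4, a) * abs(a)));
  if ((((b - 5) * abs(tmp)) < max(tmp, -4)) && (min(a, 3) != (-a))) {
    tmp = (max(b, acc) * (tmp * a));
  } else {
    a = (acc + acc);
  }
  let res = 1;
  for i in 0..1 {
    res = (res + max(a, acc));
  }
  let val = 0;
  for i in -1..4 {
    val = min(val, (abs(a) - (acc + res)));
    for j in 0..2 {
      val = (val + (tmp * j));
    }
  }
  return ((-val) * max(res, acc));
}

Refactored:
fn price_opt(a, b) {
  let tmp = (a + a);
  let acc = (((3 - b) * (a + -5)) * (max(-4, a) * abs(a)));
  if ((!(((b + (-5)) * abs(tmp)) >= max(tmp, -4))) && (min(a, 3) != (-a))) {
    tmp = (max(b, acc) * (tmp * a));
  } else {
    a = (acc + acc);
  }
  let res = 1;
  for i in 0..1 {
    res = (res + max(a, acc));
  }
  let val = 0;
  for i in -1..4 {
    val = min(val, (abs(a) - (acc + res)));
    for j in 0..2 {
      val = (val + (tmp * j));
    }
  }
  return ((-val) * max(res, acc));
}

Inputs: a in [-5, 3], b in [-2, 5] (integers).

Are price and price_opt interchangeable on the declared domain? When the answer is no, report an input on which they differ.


Equivalent — the differences include comparison usage differs, and arithmetic usage differs, and boolean connective usage differs, yet no declared input distinguishes the two.
As a probe, take a=-2, b=0: price runs tmp=-4, then acc=84, then ((((b - 5) * abs(tmp)) < max(tmp, -4)) && (min(a, 3) != (-a))) is true, then tmp=672, then res=1, then (i=0), then res=85, then val=0, then (i=-1), then val=-167, then (j=0), then val=-167, then (j=1), then val=505, then (i=0), then val=-167, then (j=0), then val=-167, then (j=1), then val=505, then (i=1), then val=-167, then (j=0), then val=-167, then (j=1), then val=505, then (i=2), then val=-167, then (j=0), then val=-167, then (j=1), then val=505, then (i=3), then val=-167, then (j=0), then val=-167, then (j=1), then val=505, then returns -42925; price_opt runs tmp=-4, then acc=84, then ((!(((b + (-5)) * abs(tmp)) >= max(tmp, -4))) && (min(a, 3) != (-a))) is true, then tmp=672, then res=1, then (i=0), then res=85, then val=0, then (i=-1), then val=-167, then (j=0), then val=-167, then (j=1), then val=505, then (i=0), then val=-167, then (j=0), then val=-167, then (j=1), then val=505, then (i=1), then val=-167, then (j=0), then val=-167, then (j=1), then val=505, then (i=2), then val=-167, then (j=0), then val=-167, then (j=1), then val=505, then (i=3), then val=-167, then (j=0), then val=-167, then (j=1), then val=505, then returns -42925; both end at -42925.
An exhaustive pass over the 72 declared inputs shows identical outputs.
verdict: equivalent
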